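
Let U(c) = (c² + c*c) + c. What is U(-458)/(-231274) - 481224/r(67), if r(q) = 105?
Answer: -18556433621/4047295 ≈ -4584.9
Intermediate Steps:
U(c) = c + 2*c² (U(c) = (c² + c²) + c = 2*c² + c = c + 2*c²)
U(-458)/(-231274) - 481224/r(67) = -458*(1 + 2*(-458))/(-231274) - 481224/105 = -458*(1 - 916)*(-1/231274) - 481224*1/105 = -458*(-915)*(-1/231274) - 160408/35 = 419070*(-1/231274) - 160408/35 = -209535/115637 - 160408/35 = -18556433621/4047295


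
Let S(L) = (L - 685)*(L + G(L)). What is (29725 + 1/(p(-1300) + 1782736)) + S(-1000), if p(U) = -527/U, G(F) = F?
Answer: 7879057583536375/2317557327 ≈ 3.3997e+6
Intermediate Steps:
S(L) = 2*L*(-685 + L) (S(L) = (L - 685)*(L + L) = (-685 + L)*(2*L) = 2*L*(-685 + L))
(29725 + 1/(p(-1300) + 1782736)) + S(-1000) = (29725 + 1/(-527/(-1300) + 1782736)) + 2*(-1000)*(-685 - 1000) = (29725 + 1/(-527*(-1/1300) + 1782736)) + 2*(-1000)*(-1685) = (29725 + 1/(527/1300 + 1782736)) + 3370000 = (29725 + 1/(2317557327/1300)) + 3370000 = (29725 + 1300/2317557327) + 3370000 = 68889391546375/2317557327 + 3370000 = 7879057583536375/2317557327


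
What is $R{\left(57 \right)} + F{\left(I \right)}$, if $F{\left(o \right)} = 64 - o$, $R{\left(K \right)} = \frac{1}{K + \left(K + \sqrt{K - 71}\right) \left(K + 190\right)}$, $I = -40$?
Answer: $\frac{549231548}{5281069} - \frac{13 i \sqrt{14}}{10562138} \approx 104.0 - 4.6053 \cdot 10^{-6} i$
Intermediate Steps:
$R{\left(K \right)} = \frac{1}{K + \left(190 + K\right) \left(K + \sqrt{-71 + K}\right)}$ ($R{\left(K \right)} = \frac{1}{K + \left(K + \sqrt{-71 + K}\right) \left(190 + K\right)} = \frac{1}{K + \left(190 + K\right) \left(K + \sqrt{-71 + K}\right)}$)
$R{\left(57 \right)} + F{\left(I \right)} = \frac{1}{57^{2} + 190 \sqrt{-71 + 57} + 191 \cdot 57 + 57 \sqrt{-71 + 57}} + \left(64 - -40\right) = \frac{1}{3249 + 190 \sqrt{-14} + 10887 + 57 \sqrt{-14}} + \left(64 + 40\right) = \frac{1}{3249 + 190 i \sqrt{14} + 10887 + 57 i \sqrt{14}} + 104 = \frac{1}{14136 + 247 i \sqrt{14}} + 104 = 104 + \frac{1}{14136 + 247 i \sqrt{14}}$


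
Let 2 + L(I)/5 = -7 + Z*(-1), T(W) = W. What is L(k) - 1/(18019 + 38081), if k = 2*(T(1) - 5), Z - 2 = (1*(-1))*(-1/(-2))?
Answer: -2945251/56100 ≈ -52.500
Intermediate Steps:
Z = 3/2 (Z = 2 + (1*(-1))*(-1/(-2)) = 2 - (-1)*(-1)/2 = 2 - 1*1/2 = 2 - 1/2 = 3/2 ≈ 1.5000)
k = -8 (k = 2*(1 - 5) = 2*(-4) = -8)
L(I) = -105/2 (L(I) = -10 + 5*(-7 + (3/2)*(-1)) = -10 + 5*(-7 - 3/2) = -10 + 5*(-17/2) = -10 - 85/2 = -105/2)
L(k) - 1/(18019 + 38081) = -105/2 - 1/(18019 + 38081) = -105/2 - 1/56100 = -2945251/56100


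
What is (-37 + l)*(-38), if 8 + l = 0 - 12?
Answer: 2166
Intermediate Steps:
l = -20 (l = -8 + (0 - 12) = -8 - 12 = -20)
(-37 + l)*(-38) = (-37 - 20)*(-38) = -57*(-38) = 2166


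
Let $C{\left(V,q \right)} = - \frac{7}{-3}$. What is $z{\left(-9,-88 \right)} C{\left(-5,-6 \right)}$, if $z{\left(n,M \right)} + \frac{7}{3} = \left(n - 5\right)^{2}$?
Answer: $\frac{4067}{9} \approx 451.89$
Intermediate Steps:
$z{\left(n,M \right)} = - \frac{7}{3} + \left(-5 + n\right)^{2}$ ($z{\left(n,M \right)} = - \frac{7}{3} + \left(n - 5\right)^{2} = - \frac{7}{3} + \left(-5 + n\right)^{2}$)
$C{\left(V,q \right)} = \frac{7}{3}$ ($C{\left(V,q \right)} = \left(-7\right) \left(- \frac{1}{3}\right) = \frac{7}{3}$)
$z{\left(-9,-88 \right)} C{\left(-5,-6 \right)} = \left(- \frac{7}{3} + \left(-5 - 9\right)^{2}\right) \frac{7}{3} = \left(- \frac{7}{3} + \left(-14\right)^{2}\right) \frac{7}{3} = \left(- \frac{7}{3} + 196\right) \frac{7}{3} = \frac{581}{3} \cdot \frac{7}{3} = \frac{4067}{9}$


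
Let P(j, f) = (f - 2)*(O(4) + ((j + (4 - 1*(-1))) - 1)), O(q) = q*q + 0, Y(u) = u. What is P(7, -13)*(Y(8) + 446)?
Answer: -183870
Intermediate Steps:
O(q) = q² (O(q) = q² + 0 = q²)
P(j, f) = (-2 + f)*(20 + j) (P(j, f) = (f - 2)*(4² + ((j + (4 - 1*(-1))) - 1)) = (-2 + f)*(16 + ((j + (4 + 1)) - 1)) = (-2 + f)*(16 + ((j + 5) - 1)) = (-2 + f)*(16 + ((5 + j) - 1)) = (-2 + f)*(16 + (4 + j)) = (-2 + f)*(20 + j))
P(7, -13)*(Y(8) + 446) = (-40 - 2*7 + 20*(-13) - 13*7)*(8 + 446) = (-40 - 14 - 260 - 91)*454 = -405*454 = -183870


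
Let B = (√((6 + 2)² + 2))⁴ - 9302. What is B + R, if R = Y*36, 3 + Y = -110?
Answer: -9014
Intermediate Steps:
Y = -113 (Y = -3 - 110 = -113)
B = -4946 (B = (√(8² + 2))⁴ - 9302 = (√(64 + 2))⁴ - 9302 = (√66)⁴ - 9302 = 4356 - 9302 = -4946)
R = -4068 (R = -113*36 = -4068)
B + R = -4946 - 4068 = -9014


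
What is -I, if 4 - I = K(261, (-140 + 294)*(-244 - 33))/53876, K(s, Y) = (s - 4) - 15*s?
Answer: -109581/26938 ≈ -4.0679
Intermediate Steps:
K(s, Y) = -4 - 14*s (K(s, Y) = (-4 + s) - 15*s = -4 - 14*s)
I = 109581/26938 (I = 4 - (-4 - 14*261)/53876 = 4 - (-4 - 3654)/53876 = 4 - (-3658)/53876 = 4 - 1*(-1829/26938) = 4 + 1829/26938 = 109581/26938 ≈ 4.0679)
-I = -1*109581/26938 = -109581/26938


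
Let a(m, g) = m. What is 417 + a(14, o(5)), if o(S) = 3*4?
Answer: 431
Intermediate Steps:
o(S) = 12
417 + a(14, o(5)) = 417 + 14 = 431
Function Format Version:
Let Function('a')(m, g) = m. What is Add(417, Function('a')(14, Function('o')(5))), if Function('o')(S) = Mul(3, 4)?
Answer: 431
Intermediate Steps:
Function('o')(S) = 12
Add(417, Function('a')(14, Function('o')(5))) = Add(417, 14) = 431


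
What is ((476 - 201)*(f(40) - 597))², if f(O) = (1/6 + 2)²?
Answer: 34384443630625/1296 ≈ 2.6531e+10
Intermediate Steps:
f(O) = 169/36 (f(O) = (⅙ + 2)² = (13/6)² = 169/36)
((476 - 201)*(f(40) - 597))² = ((476 - 201)*(169/36 - 597))² = (275*(-21323/36))² = (-5863825/36)² = 34384443630625/1296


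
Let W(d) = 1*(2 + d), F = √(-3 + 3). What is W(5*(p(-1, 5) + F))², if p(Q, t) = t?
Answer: 729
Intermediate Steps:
F = 0 (F = √0 = 0)
W(d) = 2 + d
W(5*(p(-1, 5) + F))² = (2 + 5*(5 + 0))² = (2 + 5*5)² = (2 + 25)² = 27² = 729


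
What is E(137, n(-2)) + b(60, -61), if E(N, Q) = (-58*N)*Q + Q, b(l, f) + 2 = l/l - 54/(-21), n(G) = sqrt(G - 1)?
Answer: 11/7 - 7945*I*sqrt(3) ≈ 1.5714 - 13761.0*I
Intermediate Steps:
n(G) = sqrt(-1 + G)
b(l, f) = 11/7 (b(l, f) = -2 + (l/l - 54/(-21)) = -2 + (1 - 54*(-1/21)) = -2 + (1 + 18/7) = -2 + 25/7 = 11/7)
E(N, Q) = Q - 58*N*Q (E(N, Q) = -58*N*Q + Q = Q - 58*N*Q)
E(137, n(-2)) + b(60, -61) = sqrt(-1 - 2)*(1 - 58*137) + 11/7 = sqrt(-3)*(1 - 7946) + 11/7 = (I*sqrt(3))*(-7945) + 11/7 = -7945*I*sqrt(3) + 11/7 = 11/7 - 7945*I*sqrt(3)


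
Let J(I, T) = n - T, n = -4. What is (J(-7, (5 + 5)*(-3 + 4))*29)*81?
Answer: -32886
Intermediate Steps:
J(I, T) = -4 - T
(J(-7, (5 + 5)*(-3 + 4))*29)*81 = ((-4 - (5 + 5)*(-3 + 4))*29)*81 = ((-4 - 10)*29)*81 = -14*29*81 = -406*81 = -32886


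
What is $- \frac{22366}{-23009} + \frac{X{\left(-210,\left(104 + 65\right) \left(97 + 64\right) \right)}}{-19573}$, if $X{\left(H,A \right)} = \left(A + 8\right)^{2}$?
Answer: $- \frac{17043826163083}{450355157} \approx -37845.0$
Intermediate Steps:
$X{\left(H,A \right)} = \left(8 + A\right)^{2}$
$- \frac{22366}{-23009} + \frac{X{\left(-210,\left(104 + 65\right) \left(97 + 64\right) \right)}}{-19573} = - \frac{22366}{-23009} + \frac{\left(8 + \left(104 + 65\right) \left(97 + 64\right)\right)^{2}}{-19573} = \left(-22366\right) \left(- \frac{1}{23009}\right) + \left(8 + 169 \cdot 161\right)^{2} \left(- \frac{1}{19573}\right) = \frac{22366}{23009} + \left(8 + 27209\right)^{2} \left(- \frac{1}{19573}\right) = \frac{22366}{23009} + 27217^{2} \left(- \frac{1}{19573}\right) = \frac{22366}{23009} + 740765089 \left(- \frac{1}{19573}\right) = \frac{22366}{23009} - \frac{740765089}{19573} = - \frac{17043826163083}{450355157}$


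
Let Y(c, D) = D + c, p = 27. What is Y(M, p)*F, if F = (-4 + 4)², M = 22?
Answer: 0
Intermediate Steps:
F = 0 (F = 0² = 0)
Y(M, p)*F = (27 + 22)*0 = 49*0 = 0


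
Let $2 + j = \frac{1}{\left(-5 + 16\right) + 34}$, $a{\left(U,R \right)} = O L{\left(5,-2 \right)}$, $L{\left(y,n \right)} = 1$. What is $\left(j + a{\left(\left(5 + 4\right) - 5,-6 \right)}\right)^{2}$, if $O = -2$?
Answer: $\frac{32041}{2025} \approx 15.823$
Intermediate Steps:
$a{\left(U,R \right)} = -2$ ($a{\left(U,R \right)} = \left(-2\right) 1 = -2$)
$j = - \frac{89}{45}$ ($j = -2 + \frac{1}{\left(-5 + 16\right) + 34} = -2 + \frac{1}{11 + 34} = -2 + \frac{1}{45} = - \frac{89}{45} \approx -1.9778$)
$\left(j + a{\left(\left(5 + 4\right) - 5,-6 \right)}\right)^{2} = \left(- \frac{89}{45} - 2\right)^{2} = \left(- \frac{179}{45}\right)^{2} = \frac{32041}{2025}$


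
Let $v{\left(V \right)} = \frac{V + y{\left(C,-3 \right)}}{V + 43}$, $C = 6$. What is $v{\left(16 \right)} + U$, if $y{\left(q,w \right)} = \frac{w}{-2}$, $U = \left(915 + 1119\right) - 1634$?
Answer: $\frac{47235}{118} \approx 400.3$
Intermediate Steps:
$U = 400$ ($U = 2034 - 1634 = 400$)
$y{\left(q,w \right)} = - \frac{w}{2}$ ($y{\left(q,w \right)} = w \left(- \frac{1}{2}\right) = - \frac{w}{2}$)
$v{\left(V \right)} = \frac{\frac{3}{2} + V}{43 + V}$ ($v{\left(V \right)} = \frac{V - - \frac{3}{2}}{V + 43} = \frac{V + \frac{3}{2}}{43 + V} = \frac{\frac{3}{2} + V}{43 + V}$)
$v{\left(16 \right)} + U = \frac{\frac{3}{2} + 16}{43 + 16} + 400 = \frac{1}{59} \cdot \frac{35}{2} + 400 = \frac{35}{118} + 400 = \frac{47235}{118}$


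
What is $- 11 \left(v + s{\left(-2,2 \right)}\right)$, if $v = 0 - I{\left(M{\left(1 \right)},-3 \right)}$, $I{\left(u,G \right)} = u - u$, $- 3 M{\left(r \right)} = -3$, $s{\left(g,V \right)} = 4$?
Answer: $-44$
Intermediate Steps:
$M{\left(r \right)} = 1$ ($M{\left(r \right)} = \left(- \frac{1}{3}\right) \left(-3\right) = 1$)
$I{\left(u,G \right)} = 0$
$v = 0$ ($v = 0 - 0 = 0 + 0 = 0$)
$- 11 \left(v + s{\left(-2,2 \right)}\right) = - 11 \left(0 + 4\right) = \left(-11\right) 4 = -44$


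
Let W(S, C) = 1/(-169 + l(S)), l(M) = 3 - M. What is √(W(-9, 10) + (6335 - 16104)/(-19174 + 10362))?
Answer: √527425951191/691742 ≈ 1.0499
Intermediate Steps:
W(S, C) = 1/(-166 - S) (W(S, C) = 1/(-169 + (3 - S)) = 1/(-166 - S))
√(W(-9, 10) + (6335 - 16104)/(-19174 + 10362)) = √(-1/(166 - 9) + (6335 - 16104)/(-19174 + 10362)) = √(-1/157 - 9769/(-8812)) = √(-1*1/157 - 9769*(-1/8812)) = √(-1/157 + 9769/8812) = √(1524921/1383484) = √527425951191/691742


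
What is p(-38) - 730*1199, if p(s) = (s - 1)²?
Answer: -873749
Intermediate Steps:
p(s) = (-1 + s)²
p(-38) - 730*1199 = (-1 - 38)² - 730*1199 = (-39)² - 875270 = 1521 - 875270 = -873749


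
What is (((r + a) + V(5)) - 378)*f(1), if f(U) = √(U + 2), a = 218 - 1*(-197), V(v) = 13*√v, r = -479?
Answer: 13*√3*(-34 + √5) ≈ -715.22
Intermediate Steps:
a = 415 (a = 218 + 197 = 415)
f(U) = √(2 + U)
(((r + a) + V(5)) - 378)*f(1) = (((-479 + 415) + 13*√5) - 378)*√(2 + 1) = ((-64 + 13*√5) - 378)*√3 = (-442 + 13*√5)*√3 = √3*(-442 + 13*√5)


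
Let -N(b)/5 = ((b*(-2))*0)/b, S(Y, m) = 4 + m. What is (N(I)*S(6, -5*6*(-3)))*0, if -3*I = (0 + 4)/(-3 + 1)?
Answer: 0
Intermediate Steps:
I = ⅔ (I = -(0 + 4)/(3*(-3 + 1)) = -4/(3*(-2)) = -4*(-1)/(3*2) = -⅓*(-2) = ⅔ ≈ 0.66667)
N(b) = 0 (N(b) = -5*(b*(-2))*0/b = -5*-2*b*0/b = -0/b = -5*0 = 0)
(N(I)*S(6, -5*6*(-3)))*0 = (0*(4 - 5*6*(-3)))*0 = (0*(4 - 30*(-3)))*0 = (0*(4 + 90))*0 = (0*94)*0 = 0*0 = 0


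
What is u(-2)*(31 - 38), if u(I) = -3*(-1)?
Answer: -21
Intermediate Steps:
u(I) = 3
u(-2)*(31 - 38) = 3*(31 - 38) = 3*(-7) = -21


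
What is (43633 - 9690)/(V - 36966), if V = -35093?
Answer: -2611/5543 ≈ -0.47104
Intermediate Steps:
(43633 - 9690)/(V - 36966) = (43633 - 9690)/(-35093 - 36966) = 33943/(-72059) = 33943*(-1/72059) = -2611/5543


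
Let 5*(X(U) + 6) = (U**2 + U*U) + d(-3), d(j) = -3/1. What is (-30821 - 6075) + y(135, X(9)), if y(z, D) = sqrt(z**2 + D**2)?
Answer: -36896 + 3*sqrt(52474)/5 ≈ -36759.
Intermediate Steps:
d(j) = -3 (d(j) = -3*1 = -3)
X(U) = -33/5 + 2*U**2/5 (X(U) = -6 + ((U**2 + U*U) - 3)/5 = -6 + ((U**2 + U**2) - 3)/5 = -6 + (2*U**2 - 3)/5 = -6 + (-3 + 2*U**2)/5 = -6 + (-3/5 + 2*U**2/5) = -33/5 + 2*U**2/5)
y(z, D) = sqrt(D**2 + z**2)
(-30821 - 6075) + y(135, X(9)) = (-30821 - 6075) + sqrt((-33/5 + (2/5)*9**2)**2 + 135**2) = -36896 + sqrt((-33/5 + (2/5)*81)**2 + 18225) = -36896 + sqrt((-33/5 + 162/5)**2 + 18225) = -36896 + sqrt((129/5)**2 + 18225) = -36896 + sqrt(16641/25 + 18225) = -36896 + sqrt(472266/25) = -36896 + 3*sqrt(52474)/5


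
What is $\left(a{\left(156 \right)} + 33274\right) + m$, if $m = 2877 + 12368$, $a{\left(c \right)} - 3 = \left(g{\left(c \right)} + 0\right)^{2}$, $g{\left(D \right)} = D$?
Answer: $72858$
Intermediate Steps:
$a{\left(c \right)} = 3 + c^{2}$ ($a{\left(c \right)} = 3 + \left(c + 0\right)^{2} = 3 + c^{2}$)
$m = 15245$
$\left(a{\left(156 \right)} + 33274\right) + m = \left(\left(3 + 156^{2}\right) + 33274\right) + 15245 = \left(\left(3 + 24336\right) + 33274\right) + 15245 = \left(24339 + 33274\right) + 15245 = 57613 + 15245 = 72858$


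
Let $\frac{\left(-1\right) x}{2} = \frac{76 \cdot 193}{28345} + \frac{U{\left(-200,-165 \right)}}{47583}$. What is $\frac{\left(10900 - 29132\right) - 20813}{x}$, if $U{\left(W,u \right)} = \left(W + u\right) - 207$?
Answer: $\frac{52661558571075}{1363468208} \approx 38623.0$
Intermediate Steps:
$U{\left(W,u \right)} = -207 + W + u$
$x = - \frac{1363468208}{1348740135}$ ($x = - 2 \left(\frac{76 \cdot 193}{28345} + \frac{-207 - 200 - 165}{47583}\right) = - 2 \left(14668 \cdot \frac{1}{28345} - \frac{572}{47583}\right) = - 2 \left(\frac{14668}{28345} - \frac{572}{47583}\right) = \left(-2\right) \frac{681734104}{1348740135} = - \frac{1363468208}{1348740135} \approx -1.0109$)
$\frac{\left(10900 - 29132\right) - 20813}{x} = \frac{\left(10900 - 29132\right) - 20813}{- \frac{1363468208}{1348740135}} = \left(-18232 - 20813\right) \left(- \frac{1348740135}{1363468208}\right) = \left(-39045\right) \left(- \frac{1348740135}{1363468208}\right) = \frac{52661558571075}{1363468208}$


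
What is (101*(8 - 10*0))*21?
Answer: 16968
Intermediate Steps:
(101*(8 - 10*0))*21 = (101*(8 + 0))*21 = (101*8)*21 = 808*21 = 16968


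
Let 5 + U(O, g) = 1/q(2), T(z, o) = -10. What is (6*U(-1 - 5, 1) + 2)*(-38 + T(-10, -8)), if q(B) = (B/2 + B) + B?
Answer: 6432/5 ≈ 1286.4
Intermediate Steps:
q(B) = 5*B/2 (q(B) = (B*(½) + B) + B = (B/2 + B) + B = 3*B/2 + B = 5*B/2)
U(O, g) = -24/5 (U(O, g) = -5 + 1/((5/2)*2) = -5 + 1/5 = -5 + ⅕ = -24/5)
(6*U(-1 - 5, 1) + 2)*(-38 + T(-10, -8)) = (6*(-24/5) + 2)*(-38 - 10) = (-144/5 + 2)*(-48) = -134/5*(-48) = 6432/5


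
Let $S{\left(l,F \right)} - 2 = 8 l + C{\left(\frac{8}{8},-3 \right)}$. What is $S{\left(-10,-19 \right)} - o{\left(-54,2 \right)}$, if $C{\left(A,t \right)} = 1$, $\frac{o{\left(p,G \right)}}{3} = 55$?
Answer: $-242$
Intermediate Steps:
$o{\left(p,G \right)} = 165$ ($o{\left(p,G \right)} = 3 \cdot 55 = 165$)
$S{\left(l,F \right)} = 3 + 8 l$ ($S{\left(l,F \right)} = 2 + \left(8 l + 1\right) = 2 + \left(1 + 8 l\right) = 3 + 8 l$)
$S{\left(-10,-19 \right)} - o{\left(-54,2 \right)} = \left(3 + 8 \left(-10\right)\right) - 165 = \left(3 - 80\right) - 165 = -77 - 165 = -242$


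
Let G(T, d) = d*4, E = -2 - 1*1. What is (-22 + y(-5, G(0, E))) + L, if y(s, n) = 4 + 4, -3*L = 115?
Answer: -157/3 ≈ -52.333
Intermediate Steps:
L = -115/3 (L = -⅓*115 = -115/3 ≈ -38.333)
E = -3 (E = -2 - 1 = -3)
G(T, d) = 4*d
y(s, n) = 8
(-22 + y(-5, G(0, E))) + L = (-22 + 8) - 115/3 = -14 - 115/3 = -157/3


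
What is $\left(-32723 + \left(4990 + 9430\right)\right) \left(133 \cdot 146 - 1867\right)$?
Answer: $-321235953$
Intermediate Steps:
$\left(-32723 + \left(4990 + 9430\right)\right) \left(133 \cdot 146 - 1867\right) = \left(-32723 + 14420\right) \left(19418 - 1867\right) = \left(-18303\right) 17551 = -321235953$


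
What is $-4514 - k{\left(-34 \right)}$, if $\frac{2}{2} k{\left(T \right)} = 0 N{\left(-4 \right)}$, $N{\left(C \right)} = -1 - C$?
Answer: $-4514$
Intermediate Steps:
$k{\left(T \right)} = 0$ ($k{\left(T \right)} = 0 \left(-1 - -4\right) = 0 \left(-1 + 4\right) = 0 \cdot 3 = 0$)
$-4514 - k{\left(-34 \right)} = -4514 - 0 = -4514 + 0 = -4514$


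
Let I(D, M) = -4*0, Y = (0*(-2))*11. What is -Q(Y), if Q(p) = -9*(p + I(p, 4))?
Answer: 0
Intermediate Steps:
Y = 0 (Y = 0*11 = 0)
I(D, M) = 0
Q(p) = -9*p (Q(p) = -9*(p + 0) = -9*p)
-Q(Y) = -(-9)*0 = -1*0 = 0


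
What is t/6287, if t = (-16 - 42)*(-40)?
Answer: 2320/6287 ≈ 0.36902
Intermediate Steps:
t = 2320 (t = -58*(-40) = 2320)
t/6287 = 2320/6287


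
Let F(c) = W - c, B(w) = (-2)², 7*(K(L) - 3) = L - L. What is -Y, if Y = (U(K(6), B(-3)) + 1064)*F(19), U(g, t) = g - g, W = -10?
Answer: 30856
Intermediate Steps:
K(L) = 3 (K(L) = 3 + (L - L)/7 = 3 + (⅐)*0 = 3 + 0 = 3)
B(w) = 4
U(g, t) = 0
F(c) = -10 - c
Y = -30856 (Y = (0 + 1064)*(-10 - 1*19) = 1064*(-10 - 19) = 1064*(-29) = -30856)
-Y = -1*(-30856) = 30856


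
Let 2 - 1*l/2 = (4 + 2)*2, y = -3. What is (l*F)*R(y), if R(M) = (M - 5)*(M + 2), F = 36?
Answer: -5760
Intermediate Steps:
R(M) = (-5 + M)*(2 + M)
l = -20 (l = 4 - 2*(4 + 2)*2 = 4 - 12*2 = 4 - 2*12 = 4 - 24 = -20)
(l*F)*R(y) = (-20*36)*(-10 + (-3)² - 3*(-3)) = -720*(-10 + 9 + 9) = -720*8 = -5760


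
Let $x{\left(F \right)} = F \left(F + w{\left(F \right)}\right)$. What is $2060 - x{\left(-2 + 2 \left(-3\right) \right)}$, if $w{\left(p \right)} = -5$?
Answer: $1956$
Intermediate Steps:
$x{\left(F \right)} = F \left(-5 + F\right)$ ($x{\left(F \right)} = F \left(F - 5\right) = F \left(-5 + F\right)$)
$2060 - x{\left(-2 + 2 \left(-3\right) \right)} = 2060 - \left(-2 + 2 \left(-3\right)\right) \left(-5 + \left(-2 + 2 \left(-3\right)\right)\right) = 2060 - \left(-2 - 6\right) \left(-5 - 8\right) = 2060 - - 8 \left(-5 - 8\right) = 2060 - \left(-8\right) \left(-13\right) = 2060 - 104 = 1956$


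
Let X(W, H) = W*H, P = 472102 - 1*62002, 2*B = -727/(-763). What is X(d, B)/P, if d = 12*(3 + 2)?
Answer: 727/10430210 ≈ 6.9701e-5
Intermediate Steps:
B = 727/1526 (B = (-727/(-763))/2 = (-727*(-1/763))/2 = (½)*(727/763) = 727/1526 ≈ 0.47641)
d = 60 (d = 12*5 = 60)
P = 410100 (P = 472102 - 62002 = 410100)
X(W, H) = H*W
X(d, B)/P = ((727/1526)*60)/410100 = (21810/763)*(1/410100) = 727/10430210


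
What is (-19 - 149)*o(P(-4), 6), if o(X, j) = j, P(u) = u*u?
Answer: -1008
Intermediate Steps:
P(u) = u²
(-19 - 149)*o(P(-4), 6) = (-19 - 149)*6 = -168*6 = -1008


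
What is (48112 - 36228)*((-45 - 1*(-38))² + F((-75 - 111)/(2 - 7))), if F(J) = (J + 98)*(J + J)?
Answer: 3003051148/25 ≈ 1.2012e+8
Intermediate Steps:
F(J) = 2*J*(98 + J) (F(J) = (98 + J)*(2*J) = 2*J*(98 + J))
(48112 - 36228)*((-45 - 1*(-38))² + F((-75 - 111)/(2 - 7))) = (48112 - 36228)*((-45 - 1*(-38))² + 2*((-75 - 111)/(2 - 7))*(98 + (-75 - 111)/(2 - 7))) = 11884*((-45 + 38)² + 2*(-186/(-5))*(98 - 186/(-5))) = 11884*((-7)² + 2*(-186*(-⅕))*(98 - 186*(-⅕))) = 11884*(49 + 2*(186/5)*(98 + 186/5)) = 11884*(49 + 2*(186/5)*(676/5)) = 11884*(49 + 251472/25) = 11884*(252697/25) = 3003051148/25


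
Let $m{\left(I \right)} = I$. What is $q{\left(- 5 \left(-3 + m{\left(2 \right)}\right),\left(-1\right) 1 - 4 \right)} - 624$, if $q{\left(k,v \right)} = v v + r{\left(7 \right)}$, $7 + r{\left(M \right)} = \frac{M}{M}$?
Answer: $-605$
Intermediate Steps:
$r{\left(M \right)} = -6$ ($r{\left(M \right)} = -7 + \frac{M}{M} = -7 + 1 = -6$)
$q{\left(k,v \right)} = -6 + v^{2}$ ($q{\left(k,v \right)} = v v - 6 = v^{2} - 6 = -6 + v^{2}$)
$q{\left(- 5 \left(-3 + m{\left(2 \right)}\right),\left(-1\right) 1 - 4 \right)} - 624 = \left(-6 + \left(\left(-1\right) 1 - 4\right)^{2}\right) - 624 = \left(-6 + \left(-1 - 4\right)^{2}\right) - 624 = \left(-6 + \left(-5\right)^{2}\right) - 624 = \left(-6 + 25\right) - 624 = 19 - 624 = -605$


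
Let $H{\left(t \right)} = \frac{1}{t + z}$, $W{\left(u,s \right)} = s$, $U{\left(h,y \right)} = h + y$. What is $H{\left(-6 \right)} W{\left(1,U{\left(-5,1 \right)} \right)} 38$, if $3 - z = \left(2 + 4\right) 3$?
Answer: $\frac{152}{21} \approx 7.2381$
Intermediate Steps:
$z = -15$ ($z = 3 - \left(2 + 4\right) 3 = 3 - 6 \cdot 3 = 3 - 18 = -15$)
$H{\left(t \right)} = \frac{1}{-15 + t}$ ($H{\left(t \right)} = \frac{1}{t - 15} = \frac{1}{-15 + t}$)
$H{\left(-6 \right)} W{\left(1,U{\left(-5,1 \right)} \right)} 38 = \frac{-5 + 1}{-15 - 6} \cdot 38 = \frac{1}{-21} \left(-4\right) 38 = \left(- \frac{1}{21}\right) \left(-4\right) 38 = \frac{4}{21} \cdot 38 = \frac{152}{21}$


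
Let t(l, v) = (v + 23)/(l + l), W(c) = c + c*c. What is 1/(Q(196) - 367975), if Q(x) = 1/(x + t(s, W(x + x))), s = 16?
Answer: -160351/59005159193 ≈ -2.7176e-6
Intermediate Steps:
W(c) = c + c²
t(l, v) = (23 + v)/(2*l) (t(l, v) = (23 + v)/((2*l)) = (23 + v)*(1/(2*l)) = (23 + v)/(2*l))
Q(x) = 1/(23/32 + x + x*(1 + 2*x)/16) (Q(x) = 1/(x + (½)*(23 + (x + x)*(1 + (x + x)))/16) = 1/(x + (½)*(1/16)*(23 + (2*x)*(1 + 2*x))) = 1/(x + (½)*(1/16)*(23 + 2*x*(1 + 2*x))) = 1/(x + (23/32 + x*(1 + 2*x)/16)) = 1/(23/32 + x + x*(1 + 2*x)/16))
1/(Q(196) - 367975) = 1/(32/(23 + 4*196² + 34*196) - 367975) = 1/(32/(23 + 4*38416 + 6664) - 367975) = 1/(32/(23 + 153664 + 6664) - 367975) = 1/(32/160351 - 367975) = 1/(-59005159193/160351) = -160351/59005159193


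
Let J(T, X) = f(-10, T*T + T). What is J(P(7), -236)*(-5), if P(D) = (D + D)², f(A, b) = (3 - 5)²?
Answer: -20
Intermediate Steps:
f(A, b) = 4 (f(A, b) = (-2)² = 4)
P(D) = 4*D² (P(D) = (2*D)² = 4*D²)
J(T, X) = 4
J(P(7), -236)*(-5) = 4*(-5) = -20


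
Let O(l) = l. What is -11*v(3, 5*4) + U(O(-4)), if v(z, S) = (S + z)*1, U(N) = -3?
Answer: -256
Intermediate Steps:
v(z, S) = S + z
-11*v(3, 5*4) + U(O(-4)) = -11*(5*4 + 3) - 3 = -11*(20 + 3) - 3 = -11*23 - 3 = -253 - 3 = -256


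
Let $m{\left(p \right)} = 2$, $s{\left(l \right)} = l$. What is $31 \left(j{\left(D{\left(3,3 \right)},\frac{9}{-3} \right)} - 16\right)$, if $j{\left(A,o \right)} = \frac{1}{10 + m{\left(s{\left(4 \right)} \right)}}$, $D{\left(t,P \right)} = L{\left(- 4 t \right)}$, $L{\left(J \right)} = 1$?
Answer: $- \frac{5921}{12} \approx -493.42$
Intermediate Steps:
$D{\left(t,P \right)} = 1$
$j{\left(A,o \right)} = \frac{1}{12}$ ($j{\left(A,o \right)} = \frac{1}{10 + 2} = \frac{1}{12}$)
$31 \left(j{\left(D{\left(3,3 \right)},\frac{9}{-3} \right)} - 16\right) = 31 \left(\frac{1}{12} - 16\right) = 31 \left(- \frac{191}{12}\right) = - \frac{5921}{12}$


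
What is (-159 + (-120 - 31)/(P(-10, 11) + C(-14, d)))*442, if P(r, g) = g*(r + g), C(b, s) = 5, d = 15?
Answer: -595595/8 ≈ -74449.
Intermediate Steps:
P(r, g) = g*(g + r)
(-159 + (-120 - 31)/(P(-10, 11) + C(-14, d)))*442 = (-159 + (-120 - 31)/(11*(11 - 10) + 5))*442 = (-159 - 151/(11*1 + 5))*442 = (-159 - 151/(11 + 5))*442 = (-159 - 151/16)*442 = -2695/16*442 = -595595/8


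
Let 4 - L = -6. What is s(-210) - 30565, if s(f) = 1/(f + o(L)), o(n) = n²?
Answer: -3362151/110 ≈ -30565.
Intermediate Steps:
L = 10 (L = 4 - 1*(-6) = 4 + 6 = 10)
s(f) = 1/(100 + f) (s(f) = 1/(f + 10²) = 1/(f + 100) = 1/(100 + f))
s(-210) - 30565 = 1/(100 - 210) - 30565 = 1/(-110) - 30565 = -1/110 - 30565 = -3362151/110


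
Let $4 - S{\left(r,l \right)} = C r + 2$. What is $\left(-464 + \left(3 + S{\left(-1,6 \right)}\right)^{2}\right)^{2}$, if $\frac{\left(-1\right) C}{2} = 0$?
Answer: $192721$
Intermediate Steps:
$C = 0$ ($C = \left(-2\right) 0 = 0$)
$S{\left(r,l \right)} = 2$ ($S{\left(r,l \right)} = 4 - \left(0 r + 2\right) = 4 - \left(0 + 2\right) = 4 - 2 = 2$)
$\left(-464 + \left(3 + S{\left(-1,6 \right)}\right)^{2}\right)^{2} = \left(-464 + \left(3 + 2\right)^{2}\right)^{2} = \left(-464 + 5^{2}\right)^{2} = \left(-464 + 25\right)^{2} = \left(-439\right)^{2} = 192721$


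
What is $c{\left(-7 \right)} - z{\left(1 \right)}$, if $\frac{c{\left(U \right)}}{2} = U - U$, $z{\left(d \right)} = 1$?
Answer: $-1$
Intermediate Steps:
$c{\left(U \right)} = 0$ ($c{\left(U \right)} = 2 \left(U - U\right) = 2 \cdot 0 = 0$)
$c{\left(-7 \right)} - z{\left(1 \right)} = 0 - 1 = -1$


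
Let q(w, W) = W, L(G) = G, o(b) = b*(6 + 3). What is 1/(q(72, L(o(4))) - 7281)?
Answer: -1/7245 ≈ -0.00013803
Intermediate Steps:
o(b) = 9*b (o(b) = b*9 = 9*b)
1/(q(72, L(o(4))) - 7281) = 1/(9*4 - 7281) = 1/(36 - 7281) = 1/(-7245) = -1/7245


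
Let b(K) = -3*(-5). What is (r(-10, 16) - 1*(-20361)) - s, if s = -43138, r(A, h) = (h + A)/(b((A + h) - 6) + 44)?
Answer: 3746447/59 ≈ 63499.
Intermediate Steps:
b(K) = 15
r(A, h) = A/59 + h/59 (r(A, h) = (h + A)/(15 + 44) = (A + h)/59 = (A + h)*(1/59) = A/59 + h/59)
(r(-10, 16) - 1*(-20361)) - s = (((1/59)*(-10) + (1/59)*16) - 1*(-20361)) - 1*(-43138) = ((-10/59 + 16/59) + 20361) + 43138 = (6/59 + 20361) + 43138 = 1201305/59 + 43138 = 3746447/59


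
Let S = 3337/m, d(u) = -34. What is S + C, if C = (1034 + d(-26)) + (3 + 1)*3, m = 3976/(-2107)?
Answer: -6051/8 ≈ -756.38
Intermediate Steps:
m = -568/301 (m = 3976*(-1/2107) = -568/301 ≈ -1.8870)
C = 1012 (C = (1034 - 34) + (3 + 1)*3 = 1000 + 4*3 = 1000 + 12 = 1012)
S = -14147/8 (S = 3337/(-568/301) = 3337*(-301/568) = -14147/8 ≈ -1768.4)
S + C = -14147/8 + 1012 = -6051/8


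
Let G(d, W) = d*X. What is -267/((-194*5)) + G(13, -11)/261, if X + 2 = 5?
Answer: 35839/84390 ≈ 0.42468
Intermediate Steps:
X = 3 (X = -2 + 5 = 3)
G(d, W) = 3*d (G(d, W) = d*3 = 3*d)
-267/((-194*5)) + G(13, -11)/261 = -267/((-194*5)) + (3*13)/261 = -267/(-970) + 39*(1/261) = -267*(-1/970) + 13/87 = 267/970 + 13/87 = 35839/84390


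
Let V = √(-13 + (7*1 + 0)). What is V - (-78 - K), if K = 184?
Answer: 262 + I*√6 ≈ 262.0 + 2.4495*I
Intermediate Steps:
V = I*√6 (V = √(-13 + (7 + 0)) = √(-13 + 7) = √(-6) = I*√6 ≈ 2.4495*I)
V - (-78 - K) = I*√6 - (-78 - 1*184) = I*√6 - (-78 - 184) = I*√6 - 1*(-262) = I*√6 + 262 = 262 + I*√6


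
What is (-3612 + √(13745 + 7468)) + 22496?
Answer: 18884 + 3*√2357 ≈ 19030.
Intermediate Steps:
(-3612 + √(13745 + 7468)) + 22496 = (-3612 + √21213) + 22496 = (-3612 + 3*√2357) + 22496 = 18884 + 3*√2357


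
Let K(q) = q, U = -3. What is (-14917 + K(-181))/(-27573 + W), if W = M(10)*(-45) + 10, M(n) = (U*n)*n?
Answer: 15098/14063 ≈ 1.0736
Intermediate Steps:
M(n) = -3*n² (M(n) = (-3*n)*n = -3*n²)
W = 13510 (W = -3*10²*(-45) + 10 = -3*100*(-45) + 10 = -300*(-45) + 10 = 13500 + 10 = 13510)
(-14917 + K(-181))/(-27573 + W) = (-14917 - 181)/(-27573 + 13510) = -15098/(-14063) = -15098*(-1/14063) = 15098/14063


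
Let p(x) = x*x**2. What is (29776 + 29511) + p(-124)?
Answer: -1847337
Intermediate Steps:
p(x) = x**3
(29776 + 29511) + p(-124) = (29776 + 29511) + (-124)**3 = 59287 - 1906624 = -1847337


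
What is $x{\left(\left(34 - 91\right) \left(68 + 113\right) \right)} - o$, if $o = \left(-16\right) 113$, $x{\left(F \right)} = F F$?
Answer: $106442297$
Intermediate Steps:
$x{\left(F \right)} = F^{2}$
$o = -1808$
$x{\left(\left(34 - 91\right) \left(68 + 113\right) \right)} - o = \left(\left(34 - 91\right) \left(68 + 113\right)\right)^{2} - -1808 = \left(\left(-57\right) 181\right)^{2} + 1808 = \left(-10317\right)^{2} + 1808 = 106440489 + 1808 = 106442297$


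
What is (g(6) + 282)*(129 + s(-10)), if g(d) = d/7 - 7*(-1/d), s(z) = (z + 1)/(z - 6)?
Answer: 8242939/224 ≈ 36799.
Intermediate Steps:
s(z) = (1 + z)/(-6 + z)
g(d) = 7/d + d/7 (g(d) = d*(⅐) - (-7)/d = d/7 + 7/d = 7/d + d/7)
(g(6) + 282)*(129 + s(-10)) = ((7/6 + (⅐)*6) + 282)*(129 + (1 - 10)/(-6 - 10)) = ((7*(⅙) + 6/7) + 282)*(129 - 9/(-16)) = ((7/6 + 6/7) + 282)*(129 - 1/16*(-9)) = (85/42 + 282)*(129 + 9/16) = (11929/42)*(2073/16) = 8242939/224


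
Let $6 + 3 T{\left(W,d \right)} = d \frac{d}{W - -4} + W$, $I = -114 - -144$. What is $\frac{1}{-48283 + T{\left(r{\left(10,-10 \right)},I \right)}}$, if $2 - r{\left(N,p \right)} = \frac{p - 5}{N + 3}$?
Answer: $- \frac{1209}{58324594} \approx -2.0729 \cdot 10^{-5}$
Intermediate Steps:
$I = 30$ ($I = -114 + 144 = 30$)
$r{\left(N,p \right)} = 2 - \frac{-5 + p}{3 + N}$ ($r{\left(N,p \right)} = 2 - \frac{p - 5}{N + 3} = 2 - \frac{-5 + p}{3 + N}$)
$T{\left(W,d \right)} = -2 + \frac{W}{3} + \frac{d^{2}}{3 \left(4 + W\right)}$ ($T{\left(W,d \right)} = -2 + \frac{d \frac{d}{W - -4} + W}{3} = -2 + \frac{d \frac{d}{W + 4} + W}{3} = -2 + \frac{d \frac{d}{4 + W} + W}{3} = -2 + \frac{\frac{d^{2}}{4 + W} + W}{3} = -2 + \frac{W + \frac{d^{2}}{4 + W}}{3} = -2 + \left(\frac{W}{3} + \frac{d^{2}}{3 \left(4 + W\right)}\right) = -2 + \frac{W}{3} + \frac{d^{2}}{3 \left(4 + W\right)}$)
$\frac{1}{-48283 + T{\left(r{\left(10,-10 \right)},I \right)}} = \frac{1}{-48283 + \frac{-24 + \left(\frac{11 - -10 + 2 \cdot 10}{3 + 10}\right)^{2} + 30^{2} - 2 \frac{11 - -10 + 2 \cdot 10}{3 + 10}}{3 \left(4 + \frac{11 - -10 + 2 \cdot 10}{3 + 10}\right)}} = \frac{1}{-48283 + \frac{-24 + \left(\frac{11 + 10 + 20}{13}\right)^{2} + 900 - 2 \frac{11 + 10 + 20}{13}}{3 \left(4 + \frac{11 + 10 + 20}{13}\right)}} = \frac{1}{-48283 + \frac{-24 + \left(\frac{1}{13} \cdot 41\right)^{2} + 900 - 2 \cdot \frac{1}{13} \cdot 41}{3 \left(4 + \frac{1}{13} \cdot 41\right)}} = \frac{1}{-48283 + \frac{-24 + \left(\frac{41}{13}\right)^{2} + 900 - \frac{82}{13}}{3 \left(4 + \frac{41}{13}\right)}} = \frac{1}{-48283 + \frac{-24 + \frac{1681}{169} + 900 - \frac{82}{13}}{3 \cdot \frac{93}{13}}} = \frac{1}{-48283 + \frac{1}{3} \cdot \frac{13}{93} \cdot \frac{148659}{169}} = \frac{1}{-48283 + \frac{49553}{1209}} = \frac{1}{- \frac{58324594}{1209}} = - \frac{1209}{58324594}$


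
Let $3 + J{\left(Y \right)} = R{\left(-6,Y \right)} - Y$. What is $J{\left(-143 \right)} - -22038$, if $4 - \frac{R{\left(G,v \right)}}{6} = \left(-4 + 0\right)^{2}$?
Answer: $22106$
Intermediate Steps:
$R{\left(G,v \right)} = -72$ ($R{\left(G,v \right)} = 24 - 6 \left(-4 + 0\right)^{2} = 24 - 6 \left(-4\right)^{2} = 24 - 96 = -72$)
$J{\left(Y \right)} = -75 - Y$ ($J{\left(Y \right)} = -3 - \left(72 + Y\right) = -75 - Y$)
$J{\left(-143 \right)} - -22038 = \left(-75 - -143\right) - -22038 = \left(-75 + 143\right) + 22038 = 68 + 22038 = 22106$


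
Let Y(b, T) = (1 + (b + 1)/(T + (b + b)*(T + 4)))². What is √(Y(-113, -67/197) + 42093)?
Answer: √1118581567743646/163013 ≈ 205.17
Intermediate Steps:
Y(b, T) = (1 + (1 + b)/(T + 2*b*(4 + T)))² (Y(b, T) = (1 + (1 + b)/(T + (2*b)*(4 + T)))² = (1 + (1 + b)/(T + 2*b*(4 + T)))²)
√(Y(-113, -67/197) + 42093) = √((1 - 67/197 + 9*(-113) + 2*(-67/197)*(-113))²/(-67/197 + 8*(-113) + 2*(-67/197)*(-113))² + 42093) = √((1 - 67*1/197 - 1017 + 2*(-67*1/197)*(-113))²/(-67*1/197 - 904 + 2*(-67*1/197)*(-113))² + 42093) = √((1 - 67/197 - 1017 + 2*(-67/197)*(-113))²/(-67/197 - 904 + 2*(-67/197)*(-113))² + 42093) = √((1 - 67/197 - 1017 + 15142/197)²/(-67/197 - 904 + 15142/197)² + 42093) = √((-185077/197)²/(-163013/197)² + 42093) = √((38809/26573238169)*(34253495929/38809) + 42093) = √(34253495929/26573238169 + 42093) = √(1118581567743646/26573238169) = √1118581567743646/163013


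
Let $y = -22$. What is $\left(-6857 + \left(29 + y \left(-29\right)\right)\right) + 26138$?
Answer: $19948$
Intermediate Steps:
$\left(-6857 + \left(29 + y \left(-29\right)\right)\right) + 26138 = \left(-6857 + \left(29 - -638\right)\right) + 26138 = \left(-6857 + \left(29 + 638\right)\right) + 26138 = \left(-6857 + 667\right) + 26138 = -6190 + 26138 = 19948$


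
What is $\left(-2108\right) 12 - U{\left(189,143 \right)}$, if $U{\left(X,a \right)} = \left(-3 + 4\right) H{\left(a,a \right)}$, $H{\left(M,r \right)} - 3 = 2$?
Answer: $-25301$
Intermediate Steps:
$H{\left(M,r \right)} = 5$ ($H{\left(M,r \right)} = 3 + 2 = 5$)
$U{\left(X,a \right)} = 5$ ($U{\left(X,a \right)} = \left(-3 + 4\right) 5 = 1 \cdot 5 = 5$)
$\left(-2108\right) 12 - U{\left(189,143 \right)} = \left(-2108\right) 12 - 5 = -25296 - 5 = -25301$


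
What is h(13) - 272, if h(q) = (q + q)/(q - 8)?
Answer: -1334/5 ≈ -266.80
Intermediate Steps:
h(q) = 2*q/(-8 + q) (h(q) = (2*q)/(-8 + q) = 2*q/(-8 + q))
h(13) - 272 = 2*13/(-8 + 13) - 272 = 2*13/5 - 272 = 2*13*(1/5) - 272 = 26/5 - 272 = -1334/5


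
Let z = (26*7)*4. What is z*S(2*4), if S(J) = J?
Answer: 5824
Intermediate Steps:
z = 728 (z = 182*4 = 728)
z*S(2*4) = 728*(2*4) = 728*8 = 5824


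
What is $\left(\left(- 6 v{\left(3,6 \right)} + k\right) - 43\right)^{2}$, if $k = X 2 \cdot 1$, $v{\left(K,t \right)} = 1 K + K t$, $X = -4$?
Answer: $31329$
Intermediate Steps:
$v{\left(K,t \right)} = K + K t$
$k = -8$ ($k = \left(-4\right) 2 \cdot 1 = \left(-8\right) 1 = -8$)
$\left(\left(- 6 v{\left(3,6 \right)} + k\right) - 43\right)^{2} = \left(\left(- 6 \cdot 3 \left(1 + 6\right) - 8\right) - 43\right)^{2} = \left(\left(- 6 \cdot 3 \cdot 7 - 8\right) - 43\right)^{2} = \left(\left(\left(-6\right) 21 - 8\right) - 43\right)^{2} = \left(\left(-126 - 8\right) - 43\right)^{2} = \left(-134 - 43\right)^{2} = \left(-177\right)^{2} = 31329$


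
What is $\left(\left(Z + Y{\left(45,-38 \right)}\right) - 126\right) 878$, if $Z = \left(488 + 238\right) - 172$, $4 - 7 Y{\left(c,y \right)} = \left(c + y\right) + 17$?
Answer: $\frac{2612928}{7} \approx 3.7328 \cdot 10^{5}$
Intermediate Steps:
$Y{\left(c,y \right)} = - \frac{13}{7} - \frac{c}{7} - \frac{y}{7}$ ($Y{\left(c,y \right)} = \frac{4}{7} - \frac{\left(c + y\right) + 17}{7} = \frac{4}{7} - \frac{17 + c + y}{7} = \frac{4}{7} - \left(\frac{17}{7} + \frac{c}{7} + \frac{y}{7}\right) = - \frac{13}{7} - \frac{c}{7} - \frac{y}{7}$)
$Z = 554$ ($Z = 726 - 172 = 554$)
$\left(\left(Z + Y{\left(45,-38 \right)}\right) - 126\right) 878 = \left(\left(554 - \frac{20}{7}\right) - 126\right) 878 = \left(\frac{3858}{7} - 126\right) 878 = \frac{2976}{7} \cdot 878 = \frac{2612928}{7}$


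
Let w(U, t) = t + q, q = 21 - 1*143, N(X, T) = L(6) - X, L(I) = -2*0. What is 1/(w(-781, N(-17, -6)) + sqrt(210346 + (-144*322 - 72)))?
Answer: 105/152881 + sqrt(163906)/152881 ≈ 0.0033350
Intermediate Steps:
L(I) = 0
N(X, T) = -X (N(X, T) = 0 - X = -X)
q = -122 (q = 21 - 143 = -122)
w(U, t) = -122 + t (w(U, t) = t - 122 = -122 + t)
1/(w(-781, N(-17, -6)) + sqrt(210346 + (-144*322 - 72))) = 1/((-122 - 1*(-17)) + sqrt(210346 + (-144*322 - 72))) = 1/((-122 + 17) + sqrt(210346 + (-46368 - 72))) = 1/(-105 + sqrt(210346 - 46440)) = 1/(-105 + sqrt(163906))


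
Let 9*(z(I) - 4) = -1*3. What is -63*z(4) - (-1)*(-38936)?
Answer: -39167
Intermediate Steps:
z(I) = 11/3 (z(I) = 4 + (-1*3)/9 = 4 + (⅑)*(-3) = 4 - ⅓ = 11/3)
-63*z(4) - (-1)*(-38936) = -63*11/3 - (-1)*(-38936) = -231 - 1*38936 = -231 - 38936 = -39167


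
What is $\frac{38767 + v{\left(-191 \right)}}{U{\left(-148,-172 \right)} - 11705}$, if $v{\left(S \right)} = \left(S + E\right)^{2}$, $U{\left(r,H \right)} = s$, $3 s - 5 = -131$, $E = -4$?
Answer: $- \frac{76792}{11747} \approx -6.5372$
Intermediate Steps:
$s = -42$ ($s = \frac{5}{3} + \frac{1}{3} \left(-131\right) = \frac{5}{3} - \frac{131}{3} = -42$)
$U{\left(r,H \right)} = -42$
$v{\left(S \right)} = \left(-4 + S\right)^{2}$ ($v{\left(S \right)} = \left(S - 4\right)^{2} = \left(-4 + S\right)^{2}$)
$\frac{38767 + v{\left(-191 \right)}}{U{\left(-148,-172 \right)} - 11705} = \frac{38767 + \left(-4 - 191\right)^{2}}{-42 - 11705} = \frac{38767 + \left(-195\right)^{2}}{-11747} = \left(38767 + 38025\right) \left(- \frac{1}{11747}\right) = 76792 \left(- \frac{1}{11747}\right) = - \frac{76792}{11747}$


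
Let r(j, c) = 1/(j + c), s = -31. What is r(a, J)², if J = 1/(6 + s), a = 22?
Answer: 625/301401 ≈ 0.0020736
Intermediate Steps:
J = -1/25 (J = 1/(6 - 31) = 1/(-25) = -1/25 ≈ -0.040000)
r(j, c) = 1/(c + j)
r(a, J)² = (1/(-1/25 + 22))² = (1/(549/25))² = (25/549)² = 625/301401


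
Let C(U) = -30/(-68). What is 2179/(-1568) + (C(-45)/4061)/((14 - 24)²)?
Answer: -752157527/541250080 ≈ -1.3897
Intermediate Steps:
C(U) = 15/34 (C(U) = -30*(-1/68) = 15/34)
2179/(-1568) + (C(-45)/4061)/((14 - 24)²) = 2179/(-1568) + ((15/34)/4061)/((14 - 24)²) = 2179*(-1/1568) + ((15/34)*(1/4061))/((-10)²) = -2179/1568 + (15/138074)/100 = -2179/1568 + (15/138074)*(1/100) = -2179/1568 + 3/2761480 = -752157527/541250080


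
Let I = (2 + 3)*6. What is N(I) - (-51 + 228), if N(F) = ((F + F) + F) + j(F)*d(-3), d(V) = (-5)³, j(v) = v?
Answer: -3837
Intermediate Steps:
I = 30 (I = 5*6 = 30)
d(V) = -125
N(F) = -122*F (N(F) = ((F + F) + F) + F*(-125) = (2*F + F) - 125*F = 3*F - 125*F = -122*F)
N(I) - (-51 + 228) = -122*30 - (-51 + 228) = -3660 - 1*177 = -3660 - 177 = -3837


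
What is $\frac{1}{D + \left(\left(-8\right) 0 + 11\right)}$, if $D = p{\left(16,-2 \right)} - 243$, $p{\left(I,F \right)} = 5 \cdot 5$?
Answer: $- \frac{1}{207} \approx -0.0048309$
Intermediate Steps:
$p{\left(I,F \right)} = 25$
$D = -218$ ($D = 25 - 243 = -218$)
$\frac{1}{D + \left(\left(-8\right) 0 + 11\right)} = \frac{1}{-218 + \left(\left(-8\right) 0 + 11\right)} = \frac{1}{-218 + \left(0 + 11\right)} = \frac{1}{-218 + 11} = \frac{1}{-207} = - \frac{1}{207}$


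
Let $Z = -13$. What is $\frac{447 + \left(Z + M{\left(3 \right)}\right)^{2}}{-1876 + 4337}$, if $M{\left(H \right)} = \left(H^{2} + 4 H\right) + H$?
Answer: $\frac{568}{2461} \approx 0.2308$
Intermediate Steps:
$M{\left(H \right)} = H^{2} + 5 H$
$\frac{447 + \left(Z + M{\left(3 \right)}\right)^{2}}{-1876 + 4337} = \frac{447 + \left(-13 + 3 \left(5 + 3\right)\right)^{2}}{-1876 + 4337} = \frac{447 + \left(-13 + 3 \cdot 8\right)^{2}}{2461} = \left(447 + \left(-13 + 24\right)^{2}\right) \frac{1}{2461} = \left(447 + 11^{2}\right) \frac{1}{2461} = \left(447 + 121\right) \frac{1}{2461} = 568 \cdot \frac{1}{2461} = \frac{568}{2461}$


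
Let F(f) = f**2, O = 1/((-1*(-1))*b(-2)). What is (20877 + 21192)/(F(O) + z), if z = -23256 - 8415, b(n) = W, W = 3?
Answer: -378621/285038 ≈ -1.3283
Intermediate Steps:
b(n) = 3
z = -31671
O = 1/3 (O = 1/(-1*(-1)*3) = 1/(1*3) = 1/3 ≈ 0.33333)
(20877 + 21192)/(F(O) + z) = (20877 + 21192)/((1/3)**2 - 31671) = 42069/(1/9 - 31671) = 42069/(-285038/9) = 42069*(-9/285038) = -378621/285038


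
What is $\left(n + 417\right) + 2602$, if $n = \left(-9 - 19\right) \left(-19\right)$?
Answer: $3551$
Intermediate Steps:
$n = 532$ ($n = \left(-28\right) \left(-19\right) = 532$)
$\left(n + 417\right) + 2602 = \left(532 + 417\right) + 2602 = 949 + 2602 = 3551$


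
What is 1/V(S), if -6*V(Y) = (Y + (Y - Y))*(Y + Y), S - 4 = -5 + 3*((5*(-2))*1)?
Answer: -3/961 ≈ -0.0031217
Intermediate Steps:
S = -31 (S = 4 + (-5 + 3*((5*(-2))*1)) = 4 + (-5 + 3*(-10*1)) = 4 + (-5 + 3*(-10)) = 4 + (-5 - 30) = 4 - 35 = -31)
V(Y) = -Y²/3 (V(Y) = -(Y + (Y - Y))*(Y + Y)/6 = -(Y + 0)*2*Y/6 = -Y*2*Y/6 = -Y²/3)
1/V(S) = 1/(-⅓*(-31)²) = 1/(-⅓*961) = 1/(-961/3) = -3/961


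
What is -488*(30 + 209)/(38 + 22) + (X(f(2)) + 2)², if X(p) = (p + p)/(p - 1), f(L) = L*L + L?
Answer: -144338/75 ≈ -1924.5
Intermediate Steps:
f(L) = L + L² (f(L) = L² + L = L + L²)
X(p) = 2*p/(-1 + p) (X(p) = (2*p)/(-1 + p) = 2*p/(-1 + p))
-488*(30 + 209)/(38 + 22) + (X(f(2)) + 2)² = -488*(30 + 209)/(38 + 22) + (2*(2*(1 + 2))/(-1 + 2*(1 + 2)) + 2)² = -116632/60 + (2*(2*3)/(-1 + 2*3) + 2)² = -116632/60 + (2*6/(-1 + 6) + 2)² = -488*239/60 + (2*6/5 + 2)² = -29158/15 + (2*6*(⅕) + 2)² = -29158/15 + (12/5 + 2)² = -29158/15 + (22/5)² = -29158/15 + 484/25 = -144338/75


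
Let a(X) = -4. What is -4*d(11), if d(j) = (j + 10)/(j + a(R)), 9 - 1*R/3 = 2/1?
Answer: -12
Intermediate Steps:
R = 21 (R = 27 - 6/1 = 27 - 6 = 21)
d(j) = (10 + j)/(-4 + j) (d(j) = (j + 10)/(j - 4) = (10 + j)/(-4 + j))
-4*d(11) = -4*(10 + 11)/(-4 + 11) = -4*21/7 = -4*3 = -12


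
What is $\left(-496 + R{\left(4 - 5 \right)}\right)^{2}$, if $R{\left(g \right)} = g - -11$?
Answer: $236196$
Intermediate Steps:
$R{\left(g \right)} = 11 + g$ ($R{\left(g \right)} = g + 11 = 11 + g$)
$\left(-496 + R{\left(4 - 5 \right)}\right)^{2} = \left(-496 + \left(11 + \left(4 - 5\right)\right)\right)^{2} = \left(-496 + \left(11 - 1\right)\right)^{2} = \left(-496 + 10\right)^{2} = \left(-486\right)^{2} = 236196$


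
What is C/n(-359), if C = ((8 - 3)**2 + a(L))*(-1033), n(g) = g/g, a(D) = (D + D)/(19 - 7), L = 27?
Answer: -60947/2 ≈ -30474.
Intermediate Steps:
a(D) = D/6 (a(D) = (2*D)/12 = (2*D)*(1/12) = D/6)
n(g) = 1
C = -60947/2 (C = ((8 - 3)**2 + (1/6)*27)*(-1033) = (5**2 + 9/2)*(-1033) = (25 + 9/2)*(-1033) = (59/2)*(-1033) = -60947/2 ≈ -30474.)
C/n(-359) = -60947/2/1 = -60947/2*1 = -60947/2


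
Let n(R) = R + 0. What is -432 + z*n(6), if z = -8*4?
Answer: -624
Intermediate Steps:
n(R) = R
z = -32
-432 + z*n(6) = -432 - 32*6 = -432 - 192 = -624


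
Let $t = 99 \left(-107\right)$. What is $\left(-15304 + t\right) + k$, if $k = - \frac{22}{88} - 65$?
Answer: $- \frac{103849}{4} \approx -25962.0$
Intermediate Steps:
$t = -10593$
$k = - \frac{261}{4}$ ($k = \left(-22\right) \frac{1}{88} - 65 = - \frac{1}{4} - 65 = - \frac{261}{4} \approx -65.25$)
$\left(-15304 + t\right) + k = \left(-15304 - 10593\right) - \frac{261}{4} = -25897 - \frac{261}{4} = - \frac{103849}{4}$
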